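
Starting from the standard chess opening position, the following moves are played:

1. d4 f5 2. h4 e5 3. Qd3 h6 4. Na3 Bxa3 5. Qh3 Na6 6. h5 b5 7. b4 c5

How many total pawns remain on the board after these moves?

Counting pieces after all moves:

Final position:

  a b c d e f g h
  ─────────────────
8│♜ · ♝ ♛ ♚ · ♞ ♜│8
7│♟ · · ♟ · · ♟ ·│7
6│♞ · · · · · · ♟│6
5│· ♟ ♟ · ♟ ♟ · ♙│5
4│· ♙ · ♙ · · · ·│4
3│♝ · · · · · · ♕│3
2│♙ · ♙ · ♙ ♙ ♙ ·│2
1│♖ · ♗ · ♔ ♗ ♘ ♖│1
  ─────────────────
  a b c d e f g h


16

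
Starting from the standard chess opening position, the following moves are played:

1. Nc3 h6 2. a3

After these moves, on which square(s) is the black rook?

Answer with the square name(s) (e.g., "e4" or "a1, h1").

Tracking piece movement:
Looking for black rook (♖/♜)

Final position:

  a b c d e f g h
  ─────────────────
8│♜ ♞ ♝ ♛ ♚ ♝ ♞ ♜│8
7│♟ ♟ ♟ ♟ ♟ ♟ ♟ ·│7
6│· · · · · · · ♟│6
5│· · · · · · · ·│5
4│· · · · · · · ·│4
3│♙ · ♘ · · · · ·│3
2│· ♙ ♙ ♙ ♙ ♙ ♙ ♙│2
1│♖ · ♗ ♕ ♔ ♗ ♘ ♖│1
  ─────────────────
  a b c d e f g h


a8, h8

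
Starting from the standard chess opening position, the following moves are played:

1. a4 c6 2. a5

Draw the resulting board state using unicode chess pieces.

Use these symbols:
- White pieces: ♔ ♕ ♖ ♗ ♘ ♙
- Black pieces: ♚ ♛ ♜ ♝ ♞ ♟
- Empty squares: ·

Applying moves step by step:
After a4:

♜ ♞ ♝ ♛ ♚ ♝ ♞ ♜
♟ ♟ ♟ ♟ ♟ ♟ ♟ ♟
· · · · · · · ·
· · · · · · · ·
♙ · · · · · · ·
· · · · · · · ·
· ♙ ♙ ♙ ♙ ♙ ♙ ♙
♖ ♘ ♗ ♕ ♔ ♗ ♘ ♖


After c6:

♜ ♞ ♝ ♛ ♚ ♝ ♞ ♜
♟ ♟ · ♟ ♟ ♟ ♟ ♟
· · ♟ · · · · ·
· · · · · · · ·
♙ · · · · · · ·
· · · · · · · ·
· ♙ ♙ ♙ ♙ ♙ ♙ ♙
♖ ♘ ♗ ♕ ♔ ♗ ♘ ♖


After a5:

♜ ♞ ♝ ♛ ♚ ♝ ♞ ♜
♟ ♟ · ♟ ♟ ♟ ♟ ♟
· · ♟ · · · · ·
♙ · · · · · · ·
· · · · · · · ·
· · · · · · · ·
· ♙ ♙ ♙ ♙ ♙ ♙ ♙
♖ ♘ ♗ ♕ ♔ ♗ ♘ ♖



  a b c d e f g h
  ─────────────────
8│♜ ♞ ♝ ♛ ♚ ♝ ♞ ♜│8
7│♟ ♟ · ♟ ♟ ♟ ♟ ♟│7
6│· · ♟ · · · · ·│6
5│♙ · · · · · · ·│5
4│· · · · · · · ·│4
3│· · · · · · · ·│3
2│· ♙ ♙ ♙ ♙ ♙ ♙ ♙│2
1│♖ ♘ ♗ ♕ ♔ ♗ ♘ ♖│1
  ─────────────────
  a b c d e f g h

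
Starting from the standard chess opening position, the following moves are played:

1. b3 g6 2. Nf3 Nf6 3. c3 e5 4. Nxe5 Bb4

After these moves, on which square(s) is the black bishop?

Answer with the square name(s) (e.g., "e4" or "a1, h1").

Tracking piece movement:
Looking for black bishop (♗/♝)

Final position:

  a b c d e f g h
  ─────────────────
8│♜ ♞ ♝ ♛ ♚ · · ♜│8
7│♟ ♟ ♟ ♟ · ♟ · ♟│7
6│· · · · · ♞ ♟ ·│6
5│· · · · ♘ · · ·│5
4│· ♝ · · · · · ·│4
3│· ♙ ♙ · · · · ·│3
2│♙ · · ♙ ♙ ♙ ♙ ♙│2
1│♖ ♘ ♗ ♕ ♔ ♗ · ♖│1
  ─────────────────
  a b c d e f g h


b4, c8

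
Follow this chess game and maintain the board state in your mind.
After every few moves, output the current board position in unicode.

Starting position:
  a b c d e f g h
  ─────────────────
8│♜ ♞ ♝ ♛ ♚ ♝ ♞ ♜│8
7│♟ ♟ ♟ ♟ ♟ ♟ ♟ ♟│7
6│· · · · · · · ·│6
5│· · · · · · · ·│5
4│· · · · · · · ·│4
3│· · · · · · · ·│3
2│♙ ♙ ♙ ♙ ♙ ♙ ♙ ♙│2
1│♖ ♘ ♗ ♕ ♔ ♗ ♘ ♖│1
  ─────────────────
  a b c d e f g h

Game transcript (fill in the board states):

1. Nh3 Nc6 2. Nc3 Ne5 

  a b c d e f g h
  ─────────────────
8│♜ · ♝ ♛ ♚ ♝ ♞ ♜│8
7│♟ ♟ ♟ ♟ ♟ ♟ ♟ ♟│7
6│· · · · · · · ·│6
5│· · · · ♞ · · ·│5
4│· · · · · · · ·│4
3│· · ♘ · · · · ♘│3
2│♙ ♙ ♙ ♙ ♙ ♙ ♙ ♙│2
1│♖ · ♗ ♕ ♔ ♗ · ♖│1
  ─────────────────
  a b c d e f g h

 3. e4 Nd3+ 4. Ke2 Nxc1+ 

  a b c d e f g h
  ─────────────────
8│♜ · ♝ ♛ ♚ ♝ ♞ ♜│8
7│♟ ♟ ♟ ♟ ♟ ♟ ♟ ♟│7
6│· · · · · · · ·│6
5│· · · · · · · ·│5
4│· · · · ♙ · · ·│4
3│· · ♘ · · · · ♘│3
2│♙ ♙ ♙ ♙ ♔ ♙ ♙ ♙│2
1│♖ · ♞ ♕ · ♗ · ♖│1
  ─────────────────
  a b c d e f g h

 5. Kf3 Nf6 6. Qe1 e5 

  a b c d e f g h
  ─────────────────
8│♜ · ♝ ♛ ♚ ♝ · ♜│8
7│♟ ♟ ♟ ♟ · ♟ ♟ ♟│7
6│· · · · · ♞ · ·│6
5│· · · · ♟ · · ·│5
4│· · · · ♙ · · ·│4
3│· · ♘ · · ♔ · ♘│3
2│♙ ♙ ♙ ♙ · ♙ ♙ ♙│2
1│♖ · ♞ · ♕ ♗ · ♖│1
  ─────────────────
  a b c d e f g h



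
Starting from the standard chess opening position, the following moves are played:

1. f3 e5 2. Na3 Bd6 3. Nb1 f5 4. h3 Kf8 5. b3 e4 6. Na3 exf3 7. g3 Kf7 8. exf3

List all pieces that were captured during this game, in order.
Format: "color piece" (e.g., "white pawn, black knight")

Tracking captures:
  exf3: captured white pawn
  exf3: captured black pawn

white pawn, black pawn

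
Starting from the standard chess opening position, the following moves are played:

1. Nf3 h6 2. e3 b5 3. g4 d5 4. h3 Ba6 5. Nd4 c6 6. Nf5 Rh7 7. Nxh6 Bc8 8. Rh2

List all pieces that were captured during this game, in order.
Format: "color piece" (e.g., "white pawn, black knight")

Tracking captures:
  Nxh6: captured black pawn

black pawn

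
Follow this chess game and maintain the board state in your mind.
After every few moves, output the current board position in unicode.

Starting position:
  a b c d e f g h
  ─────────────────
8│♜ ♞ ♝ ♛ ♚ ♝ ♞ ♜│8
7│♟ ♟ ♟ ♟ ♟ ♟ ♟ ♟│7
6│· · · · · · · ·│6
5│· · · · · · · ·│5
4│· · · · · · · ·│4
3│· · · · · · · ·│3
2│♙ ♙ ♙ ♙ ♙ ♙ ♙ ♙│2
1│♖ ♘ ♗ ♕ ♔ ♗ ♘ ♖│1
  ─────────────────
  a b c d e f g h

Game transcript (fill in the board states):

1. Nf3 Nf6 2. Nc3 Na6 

  a b c d e f g h
  ─────────────────
8│♜ · ♝ ♛ ♚ ♝ · ♜│8
7│♟ ♟ ♟ ♟ ♟ ♟ ♟ ♟│7
6│♞ · · · · ♞ · ·│6
5│· · · · · · · ·│5
4│· · · · · · · ·│4
3│· · ♘ · · ♘ · ·│3
2│♙ ♙ ♙ ♙ ♙ ♙ ♙ ♙│2
1│♖ · ♗ ♕ ♔ ♗ · ♖│1
  ─────────────────
  a b c d e f g h

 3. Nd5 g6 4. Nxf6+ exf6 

  a b c d e f g h
  ─────────────────
8│♜ · ♝ ♛ ♚ ♝ · ♜│8
7│♟ ♟ ♟ ♟ · ♟ · ♟│7
6│♞ · · · · ♟ ♟ ·│6
5│· · · · · · · ·│5
4│· · · · · · · ·│4
3│· · · · · ♘ · ·│3
2│♙ ♙ ♙ ♙ ♙ ♙ ♙ ♙│2
1│♖ · ♗ ♕ ♔ ♗ · ♖│1
  ─────────────────
  a b c d e f g h

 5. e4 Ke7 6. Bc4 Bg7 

  a b c d e f g h
  ─────────────────
8│♜ · ♝ ♛ · · · ♜│8
7│♟ ♟ ♟ ♟ ♚ ♟ ♝ ♟│7
6│♞ · · · · ♟ ♟ ·│6
5│· · · · · · · ·│5
4│· · ♗ · ♙ · · ·│4
3│· · · · · ♘ · ·│3
2│♙ ♙ ♙ ♙ · ♙ ♙ ♙│2
1│♖ · ♗ ♕ ♔ · · ♖│1
  ─────────────────
  a b c d e f g h

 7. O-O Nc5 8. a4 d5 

  a b c d e f g h
  ─────────────────
8│♜ · ♝ ♛ · · · ♜│8
7│♟ ♟ ♟ · ♚ ♟ ♝ ♟│7
6│· · · · · ♟ ♟ ·│6
5│· · ♞ ♟ · · · ·│5
4│♙ · ♗ · ♙ · · ·│4
3│· · · · · ♘ · ·│3
2│· ♙ ♙ ♙ · ♙ ♙ ♙│2
1│♖ · ♗ ♕ · ♖ ♔ ·│1
  ─────────────────
  a b c d e f g h

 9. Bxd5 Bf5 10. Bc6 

  a b c d e f g h
  ─────────────────
8│♜ · · ♛ · · · ♜│8
7│♟ ♟ ♟ · ♚ ♟ ♝ ♟│7
6│· · ♗ · · ♟ ♟ ·│6
5│· · ♞ · · ♝ · ·│5
4│♙ · · · ♙ · · ·│4
3│· · · · · ♘ · ·│3
2│· ♙ ♙ ♙ · ♙ ♙ ♙│2
1│♖ · ♗ ♕ · ♖ ♔ ·│1
  ─────────────────
  a b c d e f g h


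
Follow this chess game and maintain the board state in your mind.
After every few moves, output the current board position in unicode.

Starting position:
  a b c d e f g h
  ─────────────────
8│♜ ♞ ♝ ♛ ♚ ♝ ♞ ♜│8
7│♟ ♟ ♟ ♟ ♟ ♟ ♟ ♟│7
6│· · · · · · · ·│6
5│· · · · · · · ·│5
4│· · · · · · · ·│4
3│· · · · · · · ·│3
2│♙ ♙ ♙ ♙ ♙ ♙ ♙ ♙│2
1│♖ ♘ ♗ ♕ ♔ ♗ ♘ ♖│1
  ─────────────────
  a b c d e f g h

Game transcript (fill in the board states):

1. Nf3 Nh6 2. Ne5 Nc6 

  a b c d e f g h
  ─────────────────
8│♜ · ♝ ♛ ♚ ♝ · ♜│8
7│♟ ♟ ♟ ♟ ♟ ♟ ♟ ♟│7
6│· · ♞ · · · · ♞│6
5│· · · · ♘ · · ·│5
4│· · · · · · · ·│4
3│· · · · · · · ·│3
2│♙ ♙ ♙ ♙ ♙ ♙ ♙ ♙│2
1│♖ ♘ ♗ ♕ ♔ ♗ · ♖│1
  ─────────────────
  a b c d e f g h

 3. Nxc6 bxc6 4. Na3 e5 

  a b c d e f g h
  ─────────────────
8│♜ · ♝ ♛ ♚ ♝ · ♜│8
7│♟ · ♟ ♟ · ♟ ♟ ♟│7
6│· · ♟ · · · · ♞│6
5│· · · · ♟ · · ·│5
4│· · · · · · · ·│4
3│♘ · · · · · · ·│3
2│♙ ♙ ♙ ♙ ♙ ♙ ♙ ♙│2
1│♖ · ♗ ♕ ♔ ♗ · ♖│1
  ─────────────────
  a b c d e f g h

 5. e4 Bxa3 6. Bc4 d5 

  a b c d e f g h
  ─────────────────
8│♜ · ♝ ♛ ♚ · · ♜│8
7│♟ · ♟ · · ♟ ♟ ♟│7
6│· · ♟ · · · · ♞│6
5│· · · ♟ ♟ · · ·│5
4│· · ♗ · ♙ · · ·│4
3│♝ · · · · · · ·│3
2│♙ ♙ ♙ ♙ · ♙ ♙ ♙│2
1│♖ · ♗ ♕ ♔ · · ♖│1
  ─────────────────
  a b c d e f g h

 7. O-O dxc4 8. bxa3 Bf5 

  a b c d e f g h
  ─────────────────
8│♜ · · ♛ ♚ · · ♜│8
7│♟ · ♟ · · ♟ ♟ ♟│7
6│· · ♟ · · · · ♞│6
5│· · · · ♟ ♝ · ·│5
4│· · ♟ · ♙ · · ·│4
3│♙ · · · · · · ·│3
2│♙ · ♙ ♙ · ♙ ♙ ♙│2
1│♖ · ♗ ♕ · ♖ ♔ ·│1
  ─────────────────
  a b c d e f g h

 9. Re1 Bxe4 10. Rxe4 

  a b c d e f g h
  ─────────────────
8│♜ · · ♛ ♚ · · ♜│8
7│♟ · ♟ · · ♟ ♟ ♟│7
6│· · ♟ · · · · ♞│6
5│· · · · ♟ · · ·│5
4│· · ♟ · ♖ · · ·│4
3│♙ · · · · · · ·│3
2│♙ · ♙ ♙ · ♙ ♙ ♙│2
1│♖ · ♗ ♕ · · ♔ ·│1
  ─────────────────
  a b c d e f g h


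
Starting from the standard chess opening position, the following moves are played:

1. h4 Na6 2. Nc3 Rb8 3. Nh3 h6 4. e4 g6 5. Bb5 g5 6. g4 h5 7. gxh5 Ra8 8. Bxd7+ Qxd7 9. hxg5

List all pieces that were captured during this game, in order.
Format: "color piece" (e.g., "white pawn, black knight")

Tracking captures:
  gxh5: captured black pawn
  Bxd7+: captured black pawn
  Qxd7: captured white bishop
  hxg5: captured black pawn

black pawn, black pawn, white bishop, black pawn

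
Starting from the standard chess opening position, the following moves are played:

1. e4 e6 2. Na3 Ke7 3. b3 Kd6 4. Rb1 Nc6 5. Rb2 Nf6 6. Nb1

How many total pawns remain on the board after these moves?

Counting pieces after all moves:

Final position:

  a b c d e f g h
  ─────────────────
8│♜ · ♝ ♛ · ♝ · ♜│8
7│♟ ♟ ♟ ♟ · ♟ ♟ ♟│7
6│· · ♞ ♚ ♟ ♞ · ·│6
5│· · · · · · · ·│5
4│· · · · ♙ · · ·│4
3│· ♙ · · · · · ·│3
2│♙ ♖ ♙ ♙ · ♙ ♙ ♙│2
1│· ♘ ♗ ♕ ♔ ♗ ♘ ♖│1
  ─────────────────
  a b c d e f g h


16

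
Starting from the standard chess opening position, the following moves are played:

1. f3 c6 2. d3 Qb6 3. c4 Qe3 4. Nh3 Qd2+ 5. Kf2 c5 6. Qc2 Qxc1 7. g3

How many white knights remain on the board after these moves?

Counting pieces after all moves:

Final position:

  a b c d e f g h
  ─────────────────
8│♜ ♞ ♝ · ♚ ♝ ♞ ♜│8
7│♟ ♟ · ♟ ♟ ♟ ♟ ♟│7
6│· · · · · · · ·│6
5│· · ♟ · · · · ·│5
4│· · ♙ · · · · ·│4
3│· · · ♙ · ♙ ♙ ♘│3
2│♙ ♙ ♕ · ♙ ♔ · ♙│2
1│♖ ♘ ♛ · · ♗ · ♖│1
  ─────────────────
  a b c d e f g h


2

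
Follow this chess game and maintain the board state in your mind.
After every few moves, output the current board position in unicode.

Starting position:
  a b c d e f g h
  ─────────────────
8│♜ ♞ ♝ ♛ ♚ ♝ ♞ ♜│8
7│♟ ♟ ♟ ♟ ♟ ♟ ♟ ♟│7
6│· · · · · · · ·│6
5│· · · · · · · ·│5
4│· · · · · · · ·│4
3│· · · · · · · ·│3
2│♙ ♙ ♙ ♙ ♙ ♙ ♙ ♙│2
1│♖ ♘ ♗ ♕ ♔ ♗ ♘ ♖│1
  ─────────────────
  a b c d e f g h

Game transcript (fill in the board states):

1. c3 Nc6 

  a b c d e f g h
  ─────────────────
8│♜ · ♝ ♛ ♚ ♝ ♞ ♜│8
7│♟ ♟ ♟ ♟ ♟ ♟ ♟ ♟│7
6│· · ♞ · · · · ·│6
5│· · · · · · · ·│5
4│· · · · · · · ·│4
3│· · ♙ · · · · ·│3
2│♙ ♙ · ♙ ♙ ♙ ♙ ♙│2
1│♖ ♘ ♗ ♕ ♔ ♗ ♘ ♖│1
  ─────────────────
  a b c d e f g h

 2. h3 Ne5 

  a b c d e f g h
  ─────────────────
8│♜ · ♝ ♛ ♚ ♝ ♞ ♜│8
7│♟ ♟ ♟ ♟ ♟ ♟ ♟ ♟│7
6│· · · · · · · ·│6
5│· · · · ♞ · · ·│5
4│· · · · · · · ·│4
3│· · ♙ · · · · ♙│3
2│♙ ♙ · ♙ ♙ ♙ ♙ ·│2
1│♖ ♘ ♗ ♕ ♔ ♗ ♘ ♖│1
  ─────────────────
  a b c d e f g h

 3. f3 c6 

  a b c d e f g h
  ─────────────────
8│♜ · ♝ ♛ ♚ ♝ ♞ ♜│8
7│♟ ♟ · ♟ ♟ ♟ ♟ ♟│7
6│· · ♟ · · · · ·│6
5│· · · · ♞ · · ·│5
4│· · · · · · · ·│4
3│· · ♙ · · ♙ · ♙│3
2│♙ ♙ · ♙ ♙ · ♙ ·│2
1│♖ ♘ ♗ ♕ ♔ ♗ ♘ ♖│1
  ─────────────────
  a b c d e f g h



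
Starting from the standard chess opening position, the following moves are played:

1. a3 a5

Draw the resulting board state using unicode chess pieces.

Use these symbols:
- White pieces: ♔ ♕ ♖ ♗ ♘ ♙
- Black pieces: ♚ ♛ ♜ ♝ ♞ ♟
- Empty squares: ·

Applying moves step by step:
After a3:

♜ ♞ ♝ ♛ ♚ ♝ ♞ ♜
♟ ♟ ♟ ♟ ♟ ♟ ♟ ♟
· · · · · · · ·
· · · · · · · ·
· · · · · · · ·
♙ · · · · · · ·
· ♙ ♙ ♙ ♙ ♙ ♙ ♙
♖ ♘ ♗ ♕ ♔ ♗ ♘ ♖


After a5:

♜ ♞ ♝ ♛ ♚ ♝ ♞ ♜
· ♟ ♟ ♟ ♟ ♟ ♟ ♟
· · · · · · · ·
♟ · · · · · · ·
· · · · · · · ·
♙ · · · · · · ·
· ♙ ♙ ♙ ♙ ♙ ♙ ♙
♖ ♘ ♗ ♕ ♔ ♗ ♘ ♖



  a b c d e f g h
  ─────────────────
8│♜ ♞ ♝ ♛ ♚ ♝ ♞ ♜│8
7│· ♟ ♟ ♟ ♟ ♟ ♟ ♟│7
6│· · · · · · · ·│6
5│♟ · · · · · · ·│5
4│· · · · · · · ·│4
3│♙ · · · · · · ·│3
2│· ♙ ♙ ♙ ♙ ♙ ♙ ♙│2
1│♖ ♘ ♗ ♕ ♔ ♗ ♘ ♖│1
  ─────────────────
  a b c d e f g h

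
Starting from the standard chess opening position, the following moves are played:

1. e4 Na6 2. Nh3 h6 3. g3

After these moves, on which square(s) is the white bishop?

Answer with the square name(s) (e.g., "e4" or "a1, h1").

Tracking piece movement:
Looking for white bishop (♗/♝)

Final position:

  a b c d e f g h
  ─────────────────
8│♜ · ♝ ♛ ♚ ♝ ♞ ♜│8
7│♟ ♟ ♟ ♟ ♟ ♟ ♟ ·│7
6│♞ · · · · · · ♟│6
5│· · · · · · · ·│5
4│· · · · ♙ · · ·│4
3│· · · · · · ♙ ♘│3
2│♙ ♙ ♙ ♙ · ♙ · ♙│2
1│♖ ♘ ♗ ♕ ♔ ♗ · ♖│1
  ─────────────────
  a b c d e f g h


c1, f1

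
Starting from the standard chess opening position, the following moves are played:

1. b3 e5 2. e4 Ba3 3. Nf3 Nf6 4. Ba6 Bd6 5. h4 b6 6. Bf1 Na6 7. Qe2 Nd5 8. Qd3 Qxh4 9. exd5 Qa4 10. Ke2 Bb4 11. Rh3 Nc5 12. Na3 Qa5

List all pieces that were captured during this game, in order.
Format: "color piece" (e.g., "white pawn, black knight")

Tracking captures:
  Qxh4: captured white pawn
  exd5: captured black knight

white pawn, black knight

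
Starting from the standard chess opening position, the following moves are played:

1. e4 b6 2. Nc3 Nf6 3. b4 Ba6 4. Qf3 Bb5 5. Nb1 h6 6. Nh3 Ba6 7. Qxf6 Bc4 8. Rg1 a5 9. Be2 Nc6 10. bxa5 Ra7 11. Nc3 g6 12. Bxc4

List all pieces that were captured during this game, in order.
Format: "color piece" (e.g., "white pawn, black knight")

Tracking captures:
  Qxf6: captured black knight
  bxa5: captured black pawn
  Bxc4: captured black bishop

black knight, black pawn, black bishop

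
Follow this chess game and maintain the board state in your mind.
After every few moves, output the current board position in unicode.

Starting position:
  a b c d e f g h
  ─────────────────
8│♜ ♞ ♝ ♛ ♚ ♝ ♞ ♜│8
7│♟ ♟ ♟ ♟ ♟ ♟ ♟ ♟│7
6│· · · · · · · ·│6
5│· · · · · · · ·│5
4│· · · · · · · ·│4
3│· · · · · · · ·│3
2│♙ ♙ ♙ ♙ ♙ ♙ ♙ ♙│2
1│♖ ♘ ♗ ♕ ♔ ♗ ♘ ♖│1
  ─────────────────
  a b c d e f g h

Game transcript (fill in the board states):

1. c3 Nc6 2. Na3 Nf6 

  a b c d e f g h
  ─────────────────
8│♜ · ♝ ♛ ♚ ♝ · ♜│8
7│♟ ♟ ♟ ♟ ♟ ♟ ♟ ♟│7
6│· · ♞ · · ♞ · ·│6
5│· · · · · · · ·│5
4│· · · · · · · ·│4
3│♘ · ♙ · · · · ·│3
2│♙ ♙ · ♙ ♙ ♙ ♙ ♙│2
1│♖ · ♗ ♕ ♔ ♗ ♘ ♖│1
  ─────────────────
  a b c d e f g h

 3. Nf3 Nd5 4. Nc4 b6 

  a b c d e f g h
  ─────────────────
8│♜ · ♝ ♛ ♚ ♝ · ♜│8
7│♟ · ♟ ♟ ♟ ♟ ♟ ♟│7
6│· ♟ ♞ · · · · ·│6
5│· · · ♞ · · · ·│5
4│· · ♘ · · · · ·│4
3│· · ♙ · · ♘ · ·│3
2│♙ ♙ · ♙ ♙ ♙ ♙ ♙│2
1│♖ · ♗ ♕ ♔ ♗ · ♖│1
  ─────────────────
  a b c d e f g h

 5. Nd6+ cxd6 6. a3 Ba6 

  a b c d e f g h
  ─────────────────
8│♜ · · ♛ ♚ ♝ · ♜│8
7│♟ · · ♟ ♟ ♟ ♟ ♟│7
6│♝ ♟ ♞ ♟ · · · ·│6
5│· · · ♞ · · · ·│5
4│· · · · · · · ·│4
3│♙ · ♙ · · ♘ · ·│3
2│· ♙ · ♙ ♙ ♙ ♙ ♙│2
1│♖ · ♗ ♕ ♔ ♗ · ♖│1
  ─────────────────
  a b c d e f g h

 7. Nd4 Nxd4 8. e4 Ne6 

  a b c d e f g h
  ─────────────────
8│♜ · · ♛ ♚ ♝ · ♜│8
7│♟ · · ♟ ♟ ♟ ♟ ♟│7
6│♝ ♟ · ♟ ♞ · · ·│6
5│· · · ♞ · · · ·│5
4│· · · · ♙ · · ·│4
3│♙ · ♙ · · · · ·│3
2│· ♙ · ♙ · ♙ ♙ ♙│2
1│♖ · ♗ ♕ ♔ ♗ · ♖│1
  ─────────────────
  a b c d e f g h

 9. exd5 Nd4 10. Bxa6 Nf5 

  a b c d e f g h
  ─────────────────
8│♜ · · ♛ ♚ ♝ · ♜│8
7│♟ · · ♟ ♟ ♟ ♟ ♟│7
6│♗ ♟ · ♟ · · · ·│6
5│· · · ♙ · ♞ · ·│5
4│· · · · · · · ·│4
3│♙ · ♙ · · · · ·│3
2│· ♙ · ♙ · ♙ ♙ ♙│2
1│♖ · ♗ ♕ ♔ · · ♖│1
  ─────────────────
  a b c d e f g h



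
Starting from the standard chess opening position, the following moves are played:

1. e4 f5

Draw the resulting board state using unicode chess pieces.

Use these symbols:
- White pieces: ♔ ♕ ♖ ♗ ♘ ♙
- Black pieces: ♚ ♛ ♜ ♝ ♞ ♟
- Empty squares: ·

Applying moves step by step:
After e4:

♜ ♞ ♝ ♛ ♚ ♝ ♞ ♜
♟ ♟ ♟ ♟ ♟ ♟ ♟ ♟
· · · · · · · ·
· · · · · · · ·
· · · · ♙ · · ·
· · · · · · · ·
♙ ♙ ♙ ♙ · ♙ ♙ ♙
♖ ♘ ♗ ♕ ♔ ♗ ♘ ♖


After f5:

♜ ♞ ♝ ♛ ♚ ♝ ♞ ♜
♟ ♟ ♟ ♟ ♟ · ♟ ♟
· · · · · · · ·
· · · · · ♟ · ·
· · · · ♙ · · ·
· · · · · · · ·
♙ ♙ ♙ ♙ · ♙ ♙ ♙
♖ ♘ ♗ ♕ ♔ ♗ ♘ ♖



  a b c d e f g h
  ─────────────────
8│♜ ♞ ♝ ♛ ♚ ♝ ♞ ♜│8
7│♟ ♟ ♟ ♟ ♟ · ♟ ♟│7
6│· · · · · · · ·│6
5│· · · · · ♟ · ·│5
4│· · · · ♙ · · ·│4
3│· · · · · · · ·│3
2│♙ ♙ ♙ ♙ · ♙ ♙ ♙│2
1│♖ ♘ ♗ ♕ ♔ ♗ ♘ ♖│1
  ─────────────────
  a b c d e f g h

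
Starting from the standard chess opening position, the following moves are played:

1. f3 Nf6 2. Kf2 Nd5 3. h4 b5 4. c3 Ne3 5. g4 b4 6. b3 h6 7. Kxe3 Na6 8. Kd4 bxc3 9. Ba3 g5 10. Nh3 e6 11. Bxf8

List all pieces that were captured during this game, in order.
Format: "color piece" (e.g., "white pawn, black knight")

Tracking captures:
  Kxe3: captured black knight
  bxc3: captured white pawn
  Bxf8: captured black bishop

black knight, white pawn, black bishop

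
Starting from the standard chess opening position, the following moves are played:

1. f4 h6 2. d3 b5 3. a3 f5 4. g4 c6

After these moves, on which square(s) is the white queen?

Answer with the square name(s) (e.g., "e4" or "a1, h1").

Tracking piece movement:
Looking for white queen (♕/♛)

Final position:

  a b c d e f g h
  ─────────────────
8│♜ ♞ ♝ ♛ ♚ ♝ ♞ ♜│8
7│♟ · · ♟ ♟ · ♟ ·│7
6│· · ♟ · · · · ♟│6
5│· ♟ · · · ♟ · ·│5
4│· · · · · ♙ ♙ ·│4
3│♙ · · ♙ · · · ·│3
2│· ♙ ♙ · ♙ · · ♙│2
1│♖ ♘ ♗ ♕ ♔ ♗ ♘ ♖│1
  ─────────────────
  a b c d e f g h


d1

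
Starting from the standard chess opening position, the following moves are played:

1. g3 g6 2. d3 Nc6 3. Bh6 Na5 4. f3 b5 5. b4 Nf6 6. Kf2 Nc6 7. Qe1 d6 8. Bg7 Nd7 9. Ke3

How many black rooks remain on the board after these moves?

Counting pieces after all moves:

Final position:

  a b c d e f g h
  ─────────────────
8│♜ · ♝ ♛ ♚ ♝ · ♜│8
7│♟ · ♟ ♞ ♟ ♟ ♗ ♟│7
6│· · ♞ ♟ · · ♟ ·│6
5│· ♟ · · · · · ·│5
4│· ♙ · · · · · ·│4
3│· · · ♙ ♔ ♙ ♙ ·│3
2│♙ · ♙ · ♙ · · ♙│2
1│♖ ♘ · · ♕ ♗ ♘ ♖│1
  ─────────────────
  a b c d e f g h


2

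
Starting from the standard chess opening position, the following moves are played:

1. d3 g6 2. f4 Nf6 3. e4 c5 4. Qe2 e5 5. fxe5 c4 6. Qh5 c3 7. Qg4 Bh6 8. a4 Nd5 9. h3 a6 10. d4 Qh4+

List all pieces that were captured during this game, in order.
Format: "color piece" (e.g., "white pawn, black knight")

Tracking captures:
  fxe5: captured black pawn

black pawn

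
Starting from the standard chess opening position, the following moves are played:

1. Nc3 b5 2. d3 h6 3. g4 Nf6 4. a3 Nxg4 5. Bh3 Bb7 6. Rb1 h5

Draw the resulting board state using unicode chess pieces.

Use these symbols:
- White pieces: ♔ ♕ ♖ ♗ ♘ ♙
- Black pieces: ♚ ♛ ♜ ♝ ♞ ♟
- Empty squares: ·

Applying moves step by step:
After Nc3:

♜ ♞ ♝ ♛ ♚ ♝ ♞ ♜
♟ ♟ ♟ ♟ ♟ ♟ ♟ ♟
· · · · · · · ·
· · · · · · · ·
· · · · · · · ·
· · ♘ · · · · ·
♙ ♙ ♙ ♙ ♙ ♙ ♙ ♙
♖ · ♗ ♕ ♔ ♗ ♘ ♖


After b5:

♜ ♞ ♝ ♛ ♚ ♝ ♞ ♜
♟ · ♟ ♟ ♟ ♟ ♟ ♟
· · · · · · · ·
· ♟ · · · · · ·
· · · · · · · ·
· · ♘ · · · · ·
♙ ♙ ♙ ♙ ♙ ♙ ♙ ♙
♖ · ♗ ♕ ♔ ♗ ♘ ♖


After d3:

♜ ♞ ♝ ♛ ♚ ♝ ♞ ♜
♟ · ♟ ♟ ♟ ♟ ♟ ♟
· · · · · · · ·
· ♟ · · · · · ·
· · · · · · · ·
· · ♘ ♙ · · · ·
♙ ♙ ♙ · ♙ ♙ ♙ ♙
♖ · ♗ ♕ ♔ ♗ ♘ ♖


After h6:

♜ ♞ ♝ ♛ ♚ ♝ ♞ ♜
♟ · ♟ ♟ ♟ ♟ ♟ ·
· · · · · · · ♟
· ♟ · · · · · ·
· · · · · · · ·
· · ♘ ♙ · · · ·
♙ ♙ ♙ · ♙ ♙ ♙ ♙
♖ · ♗ ♕ ♔ ♗ ♘ ♖


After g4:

♜ ♞ ♝ ♛ ♚ ♝ ♞ ♜
♟ · ♟ ♟ ♟ ♟ ♟ ·
· · · · · · · ♟
· ♟ · · · · · ·
· · · · · · ♙ ·
· · ♘ ♙ · · · ·
♙ ♙ ♙ · ♙ ♙ · ♙
♖ · ♗ ♕ ♔ ♗ ♘ ♖


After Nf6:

♜ ♞ ♝ ♛ ♚ ♝ · ♜
♟ · ♟ ♟ ♟ ♟ ♟ ·
· · · · · ♞ · ♟
· ♟ · · · · · ·
· · · · · · ♙ ·
· · ♘ ♙ · · · ·
♙ ♙ ♙ · ♙ ♙ · ♙
♖ · ♗ ♕ ♔ ♗ ♘ ♖


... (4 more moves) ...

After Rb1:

♜ ♞ · ♛ ♚ ♝ · ♜
♟ ♝ ♟ ♟ ♟ ♟ ♟ ·
· · · · · · · ♟
· ♟ · · · · · ·
· · · · · · ♞ ·
♙ · ♘ ♙ · · · ♗
· ♙ ♙ · ♙ ♙ · ♙
· ♖ ♗ ♕ ♔ · ♘ ♖


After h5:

♜ ♞ · ♛ ♚ ♝ · ♜
♟ ♝ ♟ ♟ ♟ ♟ ♟ ·
· · · · · · · ·
· ♟ · · · · · ♟
· · · · · · ♞ ·
♙ · ♘ ♙ · · · ♗
· ♙ ♙ · ♙ ♙ · ♙
· ♖ ♗ ♕ ♔ · ♘ ♖



  a b c d e f g h
  ─────────────────
8│♜ ♞ · ♛ ♚ ♝ · ♜│8
7│♟ ♝ ♟ ♟ ♟ ♟ ♟ ·│7
6│· · · · · · · ·│6
5│· ♟ · · · · · ♟│5
4│· · · · · · ♞ ·│4
3│♙ · ♘ ♙ · · · ♗│3
2│· ♙ ♙ · ♙ ♙ · ♙│2
1│· ♖ ♗ ♕ ♔ · ♘ ♖│1
  ─────────────────
  a b c d e f g h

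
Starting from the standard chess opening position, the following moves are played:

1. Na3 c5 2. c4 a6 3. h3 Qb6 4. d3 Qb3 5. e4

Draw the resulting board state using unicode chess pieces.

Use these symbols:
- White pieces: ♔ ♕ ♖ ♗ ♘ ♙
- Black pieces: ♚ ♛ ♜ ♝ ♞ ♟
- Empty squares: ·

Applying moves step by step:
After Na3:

♜ ♞ ♝ ♛ ♚ ♝ ♞ ♜
♟ ♟ ♟ ♟ ♟ ♟ ♟ ♟
· · · · · · · ·
· · · · · · · ·
· · · · · · · ·
♘ · · · · · · ·
♙ ♙ ♙ ♙ ♙ ♙ ♙ ♙
♖ · ♗ ♕ ♔ ♗ ♘ ♖


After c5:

♜ ♞ ♝ ♛ ♚ ♝ ♞ ♜
♟ ♟ · ♟ ♟ ♟ ♟ ♟
· · · · · · · ·
· · ♟ · · · · ·
· · · · · · · ·
♘ · · · · · · ·
♙ ♙ ♙ ♙ ♙ ♙ ♙ ♙
♖ · ♗ ♕ ♔ ♗ ♘ ♖


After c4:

♜ ♞ ♝ ♛ ♚ ♝ ♞ ♜
♟ ♟ · ♟ ♟ ♟ ♟ ♟
· · · · · · · ·
· · ♟ · · · · ·
· · ♙ · · · · ·
♘ · · · · · · ·
♙ ♙ · ♙ ♙ ♙ ♙ ♙
♖ · ♗ ♕ ♔ ♗ ♘ ♖


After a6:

♜ ♞ ♝ ♛ ♚ ♝ ♞ ♜
· ♟ · ♟ ♟ ♟ ♟ ♟
♟ · · · · · · ·
· · ♟ · · · · ·
· · ♙ · · · · ·
♘ · · · · · · ·
♙ ♙ · ♙ ♙ ♙ ♙ ♙
♖ · ♗ ♕ ♔ ♗ ♘ ♖


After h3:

♜ ♞ ♝ ♛ ♚ ♝ ♞ ♜
· ♟ · ♟ ♟ ♟ ♟ ♟
♟ · · · · · · ·
· · ♟ · · · · ·
· · ♙ · · · · ·
♘ · · · · · · ♙
♙ ♙ · ♙ ♙ ♙ ♙ ·
♖ · ♗ ♕ ♔ ♗ ♘ ♖


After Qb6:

♜ ♞ ♝ · ♚ ♝ ♞ ♜
· ♟ · ♟ ♟ ♟ ♟ ♟
♟ ♛ · · · · · ·
· · ♟ · · · · ·
· · ♙ · · · · ·
♘ · · · · · · ♙
♙ ♙ · ♙ ♙ ♙ ♙ ·
♖ · ♗ ♕ ♔ ♗ ♘ ♖


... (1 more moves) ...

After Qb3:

♜ ♞ ♝ · ♚ ♝ ♞ ♜
· ♟ · ♟ ♟ ♟ ♟ ♟
♟ · · · · · · ·
· · ♟ · · · · ·
· · ♙ · · · · ·
♘ ♛ · ♙ · · · ♙
♙ ♙ · · ♙ ♙ ♙ ·
♖ · ♗ ♕ ♔ ♗ ♘ ♖


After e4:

♜ ♞ ♝ · ♚ ♝ ♞ ♜
· ♟ · ♟ ♟ ♟ ♟ ♟
♟ · · · · · · ·
· · ♟ · · · · ·
· · ♙ · ♙ · · ·
♘ ♛ · ♙ · · · ♙
♙ ♙ · · · ♙ ♙ ·
♖ · ♗ ♕ ♔ ♗ ♘ ♖



  a b c d e f g h
  ─────────────────
8│♜ ♞ ♝ · ♚ ♝ ♞ ♜│8
7│· ♟ · ♟ ♟ ♟ ♟ ♟│7
6│♟ · · · · · · ·│6
5│· · ♟ · · · · ·│5
4│· · ♙ · ♙ · · ·│4
3│♘ ♛ · ♙ · · · ♙│3
2│♙ ♙ · · · ♙ ♙ ·│2
1│♖ · ♗ ♕ ♔ ♗ ♘ ♖│1
  ─────────────────
  a b c d e f g h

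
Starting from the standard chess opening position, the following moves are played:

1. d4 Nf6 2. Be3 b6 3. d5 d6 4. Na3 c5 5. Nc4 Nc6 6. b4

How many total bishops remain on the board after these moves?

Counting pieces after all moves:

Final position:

  a b c d e f g h
  ─────────────────
8│♜ · ♝ ♛ ♚ ♝ · ♜│8
7│♟ · · · ♟ ♟ ♟ ♟│7
6│· ♟ ♞ ♟ · ♞ · ·│6
5│· · ♟ ♙ · · · ·│5
4│· ♙ ♘ · · · · ·│4
3│· · · · ♗ · · ·│3
2│♙ · ♙ · ♙ ♙ ♙ ♙│2
1│♖ · · ♕ ♔ ♗ ♘ ♖│1
  ─────────────────
  a b c d e f g h


4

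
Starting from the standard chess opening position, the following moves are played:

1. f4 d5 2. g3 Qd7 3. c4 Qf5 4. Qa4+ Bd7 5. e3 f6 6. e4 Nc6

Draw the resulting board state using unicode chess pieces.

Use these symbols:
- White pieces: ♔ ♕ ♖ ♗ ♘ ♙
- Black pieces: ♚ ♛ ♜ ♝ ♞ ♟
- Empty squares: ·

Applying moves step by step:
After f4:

♜ ♞ ♝ ♛ ♚ ♝ ♞ ♜
♟ ♟ ♟ ♟ ♟ ♟ ♟ ♟
· · · · · · · ·
· · · · · · · ·
· · · · · ♙ · ·
· · · · · · · ·
♙ ♙ ♙ ♙ ♙ · ♙ ♙
♖ ♘ ♗ ♕ ♔ ♗ ♘ ♖


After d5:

♜ ♞ ♝ ♛ ♚ ♝ ♞ ♜
♟ ♟ ♟ · ♟ ♟ ♟ ♟
· · · · · · · ·
· · · ♟ · · · ·
· · · · · ♙ · ·
· · · · · · · ·
♙ ♙ ♙ ♙ ♙ · ♙ ♙
♖ ♘ ♗ ♕ ♔ ♗ ♘ ♖


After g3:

♜ ♞ ♝ ♛ ♚ ♝ ♞ ♜
♟ ♟ ♟ · ♟ ♟ ♟ ♟
· · · · · · · ·
· · · ♟ · · · ·
· · · · · ♙ · ·
· · · · · · ♙ ·
♙ ♙ ♙ ♙ ♙ · · ♙
♖ ♘ ♗ ♕ ♔ ♗ ♘ ♖


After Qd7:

♜ ♞ ♝ · ♚ ♝ ♞ ♜
♟ ♟ ♟ ♛ ♟ ♟ ♟ ♟
· · · · · · · ·
· · · ♟ · · · ·
· · · · · ♙ · ·
· · · · · · ♙ ·
♙ ♙ ♙ ♙ ♙ · · ♙
♖ ♘ ♗ ♕ ♔ ♗ ♘ ♖


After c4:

♜ ♞ ♝ · ♚ ♝ ♞ ♜
♟ ♟ ♟ ♛ ♟ ♟ ♟ ♟
· · · · · · · ·
· · · ♟ · · · ·
· · ♙ · · ♙ · ·
· · · · · · ♙ ·
♙ ♙ · ♙ ♙ · · ♙
♖ ♘ ♗ ♕ ♔ ♗ ♘ ♖


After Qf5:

♜ ♞ ♝ · ♚ ♝ ♞ ♜
♟ ♟ ♟ · ♟ ♟ ♟ ♟
· · · · · · · ·
· · · ♟ · ♛ · ·
· · ♙ · · ♙ · ·
· · · · · · ♙ ·
♙ ♙ · ♙ ♙ · · ♙
♖ ♘ ♗ ♕ ♔ ♗ ♘ ♖


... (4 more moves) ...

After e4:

♜ ♞ · · ♚ ♝ ♞ ♜
♟ ♟ ♟ ♝ ♟ · ♟ ♟
· · · · · ♟ · ·
· · · ♟ · ♛ · ·
♕ · ♙ · ♙ ♙ · ·
· · · · · · ♙ ·
♙ ♙ · ♙ · · · ♙
♖ ♘ ♗ · ♔ ♗ ♘ ♖


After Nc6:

♜ · · · ♚ ♝ ♞ ♜
♟ ♟ ♟ ♝ ♟ · ♟ ♟
· · ♞ · · ♟ · ·
· · · ♟ · ♛ · ·
♕ · ♙ · ♙ ♙ · ·
· · · · · · ♙ ·
♙ ♙ · ♙ · · · ♙
♖ ♘ ♗ · ♔ ♗ ♘ ♖



  a b c d e f g h
  ─────────────────
8│♜ · · · ♚ ♝ ♞ ♜│8
7│♟ ♟ ♟ ♝ ♟ · ♟ ♟│7
6│· · ♞ · · ♟ · ·│6
5│· · · ♟ · ♛ · ·│5
4│♕ · ♙ · ♙ ♙ · ·│4
3│· · · · · · ♙ ·│3
2│♙ ♙ · ♙ · · · ♙│2
1│♖ ♘ ♗ · ♔ ♗ ♘ ♖│1
  ─────────────────
  a b c d e f g h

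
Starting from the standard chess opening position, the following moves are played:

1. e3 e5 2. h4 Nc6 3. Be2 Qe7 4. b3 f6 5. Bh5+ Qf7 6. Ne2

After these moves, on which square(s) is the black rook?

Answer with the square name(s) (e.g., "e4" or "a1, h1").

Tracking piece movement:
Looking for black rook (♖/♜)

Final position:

  a b c d e f g h
  ─────────────────
8│♜ · ♝ · ♚ ♝ ♞ ♜│8
7│♟ ♟ ♟ ♟ · ♛ ♟ ♟│7
6│· · ♞ · · ♟ · ·│6
5│· · · · ♟ · · ♗│5
4│· · · · · · · ♙│4
3│· ♙ · · ♙ · · ·│3
2│♙ · ♙ ♙ ♘ ♙ ♙ ·│2
1│♖ ♘ ♗ ♕ ♔ · · ♖│1
  ─────────────────
  a b c d e f g h


a8, h8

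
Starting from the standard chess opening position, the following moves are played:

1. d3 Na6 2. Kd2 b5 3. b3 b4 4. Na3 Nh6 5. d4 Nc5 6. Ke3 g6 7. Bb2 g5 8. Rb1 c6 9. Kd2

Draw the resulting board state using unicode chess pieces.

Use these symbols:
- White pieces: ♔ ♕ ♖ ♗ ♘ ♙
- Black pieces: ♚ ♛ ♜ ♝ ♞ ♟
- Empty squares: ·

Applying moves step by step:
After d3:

♜ ♞ ♝ ♛ ♚ ♝ ♞ ♜
♟ ♟ ♟ ♟ ♟ ♟ ♟ ♟
· · · · · · · ·
· · · · · · · ·
· · · · · · · ·
· · · ♙ · · · ·
♙ ♙ ♙ · ♙ ♙ ♙ ♙
♖ ♘ ♗ ♕ ♔ ♗ ♘ ♖


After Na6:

♜ · ♝ ♛ ♚ ♝ ♞ ♜
♟ ♟ ♟ ♟ ♟ ♟ ♟ ♟
♞ · · · · · · ·
· · · · · · · ·
· · · · · · · ·
· · · ♙ · · · ·
♙ ♙ ♙ · ♙ ♙ ♙ ♙
♖ ♘ ♗ ♕ ♔ ♗ ♘ ♖


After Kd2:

♜ · ♝ ♛ ♚ ♝ ♞ ♜
♟ ♟ ♟ ♟ ♟ ♟ ♟ ♟
♞ · · · · · · ·
· · · · · · · ·
· · · · · · · ·
· · · ♙ · · · ·
♙ ♙ ♙ ♔ ♙ ♙ ♙ ♙
♖ ♘ ♗ ♕ · ♗ ♘ ♖


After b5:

♜ · ♝ ♛ ♚ ♝ ♞ ♜
♟ · ♟ ♟ ♟ ♟ ♟ ♟
♞ · · · · · · ·
· ♟ · · · · · ·
· · · · · · · ·
· · · ♙ · · · ·
♙ ♙ ♙ ♔ ♙ ♙ ♙ ♙
♖ ♘ ♗ ♕ · ♗ ♘ ♖


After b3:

♜ · ♝ ♛ ♚ ♝ ♞ ♜
♟ · ♟ ♟ ♟ ♟ ♟ ♟
♞ · · · · · · ·
· ♟ · · · · · ·
· · · · · · · ·
· ♙ · ♙ · · · ·
♙ · ♙ ♔ ♙ ♙ ♙ ♙
♖ ♘ ♗ ♕ · ♗ ♘ ♖


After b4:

♜ · ♝ ♛ ♚ ♝ ♞ ♜
♟ · ♟ ♟ ♟ ♟ ♟ ♟
♞ · · · · · · ·
· · · · · · · ·
· ♟ · · · · · ·
· ♙ · ♙ · · · ·
♙ · ♙ ♔ ♙ ♙ ♙ ♙
♖ ♘ ♗ ♕ · ♗ ♘ ♖


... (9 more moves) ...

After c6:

♜ · ♝ ♛ ♚ ♝ · ♜
♟ · · ♟ ♟ ♟ · ♟
· · ♟ · · · · ♞
· · ♞ · · · ♟ ·
· ♟ · ♙ · · · ·
♘ ♙ · · ♔ · · ·
♙ ♗ ♙ · ♙ ♙ ♙ ♙
· ♖ · ♕ · ♗ ♘ ♖


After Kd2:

♜ · ♝ ♛ ♚ ♝ · ♜
♟ · · ♟ ♟ ♟ · ♟
· · ♟ · · · · ♞
· · ♞ · · · ♟ ·
· ♟ · ♙ · · · ·
♘ ♙ · · · · · ·
♙ ♗ ♙ ♔ ♙ ♙ ♙ ♙
· ♖ · ♕ · ♗ ♘ ♖



  a b c d e f g h
  ─────────────────
8│♜ · ♝ ♛ ♚ ♝ · ♜│8
7│♟ · · ♟ ♟ ♟ · ♟│7
6│· · ♟ · · · · ♞│6
5│· · ♞ · · · ♟ ·│5
4│· ♟ · ♙ · · · ·│4
3│♘ ♙ · · · · · ·│3
2│♙ ♗ ♙ ♔ ♙ ♙ ♙ ♙│2
1│· ♖ · ♕ · ♗ ♘ ♖│1
  ─────────────────
  a b c d e f g h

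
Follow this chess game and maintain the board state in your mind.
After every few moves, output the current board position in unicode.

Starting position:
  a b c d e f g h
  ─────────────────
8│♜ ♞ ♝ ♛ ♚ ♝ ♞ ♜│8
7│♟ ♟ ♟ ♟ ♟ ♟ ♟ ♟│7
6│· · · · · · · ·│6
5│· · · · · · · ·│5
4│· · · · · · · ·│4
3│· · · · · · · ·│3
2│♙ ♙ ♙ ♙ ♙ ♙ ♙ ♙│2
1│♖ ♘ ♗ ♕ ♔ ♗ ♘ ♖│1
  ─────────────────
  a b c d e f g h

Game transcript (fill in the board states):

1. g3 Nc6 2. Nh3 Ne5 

  a b c d e f g h
  ─────────────────
8│♜ · ♝ ♛ ♚ ♝ ♞ ♜│8
7│♟ ♟ ♟ ♟ ♟ ♟ ♟ ♟│7
6│· · · · · · · ·│6
5│· · · · ♞ · · ·│5
4│· · · · · · · ·│4
3│· · · · · · ♙ ♘│3
2│♙ ♙ ♙ ♙ ♙ ♙ · ♙│2
1│♖ ♘ ♗ ♕ ♔ ♗ · ♖│1
  ─────────────────
  a b c d e f g h

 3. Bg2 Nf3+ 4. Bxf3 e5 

  a b c d e f g h
  ─────────────────
8│♜ · ♝ ♛ ♚ ♝ ♞ ♜│8
7│♟ ♟ ♟ ♟ · ♟ ♟ ♟│7
6│· · · · · · · ·│6
5│· · · · ♟ · · ·│5
4│· · · · · · · ·│4
3│· · · · · ♗ ♙ ♘│3
2│♙ ♙ ♙ ♙ ♙ ♙ · ♙│2
1│♖ ♘ ♗ ♕ ♔ · · ♖│1
  ─────────────────
  a b c d e f g h

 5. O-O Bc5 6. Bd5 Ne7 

  a b c d e f g h
  ─────────────────
8│♜ · ♝ ♛ ♚ · · ♜│8
7│♟ ♟ ♟ ♟ ♞ ♟ ♟ ♟│7
6│· · · · · · · ·│6
5│· · ♝ ♗ ♟ · · ·│5
4│· · · · · · · ·│4
3│· · · · · · ♙ ♘│3
2│♙ ♙ ♙ ♙ ♙ ♙ · ♙│2
1│♖ ♘ ♗ ♕ · ♖ ♔ ·│1
  ─────────────────
  a b c d e f g h

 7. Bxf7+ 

  a b c d e f g h
  ─────────────────
8│♜ · ♝ ♛ ♚ · · ♜│8
7│♟ ♟ ♟ ♟ ♞ ♗ ♟ ♟│7
6│· · · · · · · ·│6
5│· · ♝ · ♟ · · ·│5
4│· · · · · · · ·│4
3│· · · · · · ♙ ♘│3
2│♙ ♙ ♙ ♙ ♙ ♙ · ♙│2
1│♖ ♘ ♗ ♕ · ♖ ♔ ·│1
  ─────────────────
  a b c d e f g h


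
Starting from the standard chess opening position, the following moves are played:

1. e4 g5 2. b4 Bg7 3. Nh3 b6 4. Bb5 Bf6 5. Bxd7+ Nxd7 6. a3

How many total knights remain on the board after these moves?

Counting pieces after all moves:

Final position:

  a b c d e f g h
  ─────────────────
8│♜ · ♝ ♛ ♚ · ♞ ♜│8
7│♟ · ♟ ♞ ♟ ♟ · ♟│7
6│· ♟ · · · ♝ · ·│6
5│· · · · · · ♟ ·│5
4│· ♙ · · ♙ · · ·│4
3│♙ · · · · · · ♘│3
2│· · ♙ ♙ · ♙ ♙ ♙│2
1│♖ ♘ ♗ ♕ ♔ · · ♖│1
  ─────────────────
  a b c d e f g h


4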